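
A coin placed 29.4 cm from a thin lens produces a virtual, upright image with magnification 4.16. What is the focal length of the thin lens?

f = 38.7 cm (converging)

m = −d_i/d_o ⇒ d_i = −m·d_o = −(+4.16)·(29.4) = -122.3 cm.
1/f = 1/d_o + 1/d_i = 1/(29.4) + 1/(-122.3) = 0.02584, so f = 38.7 cm.
Since f is positive, the thin lens is converging.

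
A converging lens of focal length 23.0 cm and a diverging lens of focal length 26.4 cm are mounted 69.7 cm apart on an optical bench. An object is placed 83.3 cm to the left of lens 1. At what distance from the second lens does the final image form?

15.6 cm

Lens 1: 1/d_i1 = 1/f₁ − 1/d_o1 = 1/(23.0) − 1/(83.3) = 0.03147, so d_i1 = 31.77 cm.
The intermediate image is 31.77 cm to the right of lens 1, which is 69.7 − (31.77) = 37.93 cm to the left of lens 2, so d_o2 = +37.93 cm.
Lens 2 is diverging, so f₂ = −26.4 cm.
Lens 2: 1/d_i2 = 1/f₂ − 1/d_o2 = 1/(-26.4) − 1/(37.93) = -0.06424, so d_i2 = -15.6 cm.
The final image is virtual, 15.6 cm to the left of lens 2 (overall magnification ≈ -0.16).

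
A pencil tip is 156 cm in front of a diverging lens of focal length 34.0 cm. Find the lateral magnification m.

For a diverging lens, f = -34.0 cm.
1/d_i = 1/f − 1/d_o = 1/(-34.00) − 1/(156) = -0.03582, so d_i = -27.92 cm.
m = −d_i/d_o = −(-27.92)/(156) = +0.179.
The image is virtual, upright and reduced, on the same side as the object.

m = +0.179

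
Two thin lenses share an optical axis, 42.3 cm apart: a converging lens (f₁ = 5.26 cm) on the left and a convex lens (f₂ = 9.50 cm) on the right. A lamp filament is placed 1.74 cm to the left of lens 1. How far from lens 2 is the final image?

Lens 1: 1/d_i1 = 1/f₁ − 1/d_o1 = 1/(5.26) − 1/(1.74) = -0.3846, so d_i1 = -2.600 cm.
The intermediate image is 2.600 cm to the left of lens 1 (virtual), which is 42.3 − (-2.600) = 44.90 cm to the left of lens 2, so d_o2 = +44.90 cm.
Lens 2: 1/d_i2 = 1/f₂ − 1/d_o2 = 1/(9.50) − 1/(44.90) = 0.08299, so d_i2 = 12.0 cm.
The final image is real, 12.0 cm to the right of lens 2 (overall magnification ≈ -0.40).

12.0 cm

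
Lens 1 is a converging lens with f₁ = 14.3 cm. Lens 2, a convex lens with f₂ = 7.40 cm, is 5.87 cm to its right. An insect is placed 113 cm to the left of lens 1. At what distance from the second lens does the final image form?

4.34 cm

Lens 1: 1/d_i1 = 1/f₁ − 1/d_o1 = 1/(14.3) − 1/(113) = 0.06108, so d_i1 = 16.37 cm.
The intermediate image is 16.37 cm to the right of lens 1, which lies 10.50 cm to the right of lens 2 — a virtual object — so d_o2 = −10.50 cm.
Lens 2: 1/d_i2 = 1/f₂ − 1/d_o2 = 1/(7.40) − 1/(-10.50) = 0.2304, so d_i2 = 4.34 cm.
The final image is real, 4.34 cm to the right of lens 2 (overall magnification ≈ -0.060).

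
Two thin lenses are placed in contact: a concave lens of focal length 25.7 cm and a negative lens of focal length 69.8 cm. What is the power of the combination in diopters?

P₁ = 1/f₁ = 1/(-0.257 m) = -3.891 D; P₂ = 1/f₂ = 1/(-0.698 m) = -1.433 D.
For thin lenses in contact, P = P₁ + P₂ = (-3.891) + (-1.433) = -5.32 D.

P = -5.32 D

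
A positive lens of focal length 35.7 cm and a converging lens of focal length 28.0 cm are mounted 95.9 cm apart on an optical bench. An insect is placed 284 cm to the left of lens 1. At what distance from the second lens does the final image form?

Lens 1: 1/d_i1 = 1/f₁ − 1/d_o1 = 1/(35.7) − 1/(284) = 0.02449, so d_i1 = 40.83 cm.
The intermediate image is 40.83 cm to the right of lens 1, which is 95.9 − (40.83) = 55.07 cm to the left of lens 2, so d_o2 = +55.07 cm.
Lens 2: 1/d_i2 = 1/f₂ − 1/d_o2 = 1/(28.0) − 1/(55.07) = 0.01756, so d_i2 = 57.0 cm.
The final image is real, 57.0 cm to the right of lens 2 (overall magnification ≈ 0.15).

57.0 cm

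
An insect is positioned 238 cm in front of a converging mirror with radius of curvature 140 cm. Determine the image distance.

99.2 cm

f = R/2 = 140/2 = 70.00 cm.
Mirror equation: 1/q = 1/f − 1/p = 1/(70.00) − 1/(238) = 0.01429 − 0.004202 = 0.01008, so q = 99.2 cm.
The image is real, inverted and reduced, in front of the mirror.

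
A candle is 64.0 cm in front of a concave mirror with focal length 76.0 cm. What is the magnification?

1/d_i = 1/f − 1/d_o = 1/(76.00) − 1/(64.0) = -0.002467, so d_i = -405.3 cm.
m = −d_i/d_o = −(-405.3)/(64.0) = +6.33.
The image is virtual, upright and enlarged, behind the mirror.

m = +6.33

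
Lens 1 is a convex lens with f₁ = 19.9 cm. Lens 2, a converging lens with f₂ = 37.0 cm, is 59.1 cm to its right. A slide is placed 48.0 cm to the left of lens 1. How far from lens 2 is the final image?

Lens 1: 1/d_i1 = 1/f₁ − 1/d_o1 = 1/(19.9) − 1/(48.0) = 0.02942, so d_i1 = 33.99 cm.
The intermediate image is 33.99 cm to the right of lens 1, which is 59.1 − (33.99) = 25.11 cm to the left of lens 2, so d_o2 = +25.11 cm.
Lens 2: 1/d_i2 = 1/f₂ − 1/d_o2 = 1/(37.0) − 1/(25.11) = -0.01280, so d_i2 = -78.1 cm.
The final image is virtual, 78.1 cm to the left of lens 2 (overall magnification ≈ -2.2).

78.1 cm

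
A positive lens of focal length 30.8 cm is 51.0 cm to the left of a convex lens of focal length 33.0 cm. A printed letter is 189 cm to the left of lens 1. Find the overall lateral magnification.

m = -0.342

Lens 1: 1/d_i1 = 1/(30.8) − 1/(189) = 0.02718, so d_i1 = 36.80 cm; m₁ = −d_i1/d_o1 = -0.1947.
d_o2 = 51.0 − (36.80) = 14.20 cm.
Lens 2: 1/d_i2 = 1/(33.0) − 1/(14.20) = -0.04012, so d_i2 = -24.93 cm; m₂ = −d_i2/d_o2 = +1.755.
m = m₁·m₂ = (-0.1947)(+1.755) = -0.342.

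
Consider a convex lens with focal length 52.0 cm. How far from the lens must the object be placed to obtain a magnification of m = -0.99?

105 cm

m = −d_i/d_o ⇒ d_i = −m·d_o.
1/f = 1/d_o + 1/d_i = 1/d_o − 1/(m·d_o) = (1 − 1/m)/d_o, so d_o = f(1 − 1/m) = (52.00)(1 − 1/(-0.99)) = 105 cm.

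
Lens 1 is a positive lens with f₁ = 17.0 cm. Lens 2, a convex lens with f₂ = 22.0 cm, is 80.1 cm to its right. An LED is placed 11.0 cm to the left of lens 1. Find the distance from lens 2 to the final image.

27.4 cm

Lens 1: 1/d_i1 = 1/f₁ − 1/d_o1 = 1/(17.0) − 1/(11.0) = -0.03209, so d_i1 = -31.17 cm.
The intermediate image is 31.17 cm to the left of lens 1 (virtual), which is 80.1 − (-31.17) = 111.3 cm to the left of lens 2, so d_o2 = +111.3 cm.
Lens 2: 1/d_i2 = 1/f₂ − 1/d_o2 = 1/(22.0) − 1/(111.3) = 0.03647, so d_i2 = 27.4 cm.
The final image is real, 27.4 cm to the right of lens 2 (overall magnification ≈ -0.70).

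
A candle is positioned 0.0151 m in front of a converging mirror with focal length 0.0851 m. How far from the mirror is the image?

0.0184 m

Mirror equation: 1/v = 1/f − 1/u = 1/(0.08510) − 1/(0.0151) = 11.75 − 66.23 = -54.47, so v = -0.0184 m.
The image is virtual, upright and enlarged, behind the mirror.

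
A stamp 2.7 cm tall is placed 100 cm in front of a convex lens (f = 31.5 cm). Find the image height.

1.24 cm

1/d_i = 1/f − 1/d_o = 1/(31.50) − 1/(100) = 0.02175, so d_i = 45.99 cm.
m = −d_i/d_o = -0.4599.
|h_i| = |m|·h_o = 0.4599 × 2.7 = 1.24 cm. The image is real, inverted and reduced, on the far side of the lens.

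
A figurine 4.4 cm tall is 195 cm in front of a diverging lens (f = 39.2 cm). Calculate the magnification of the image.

For a diverging lens, f = -39.2 cm.
1/d_i = 1/f − 1/d_o = 1/(-39.20) − 1/(195) = -0.03064, so d_i = -32.64 cm.
m = −d_i/d_o = −(-32.64)/(195) = +0.167.
The image is virtual, upright and reduced, on the same side as the object.

m = +0.167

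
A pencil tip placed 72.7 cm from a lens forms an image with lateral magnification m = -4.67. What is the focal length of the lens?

m = −d_i/d_o ⇒ d_i = −m·d_o = −(-4.67)·(72.7) = 339.5 cm.
1/f = 1/d_o + 1/d_i = 1/(72.7) + 1/(339.5) = 0.01670, so f = 59.9 cm.
Since f is positive, the lens is converging.

f = 59.9 cm (converging)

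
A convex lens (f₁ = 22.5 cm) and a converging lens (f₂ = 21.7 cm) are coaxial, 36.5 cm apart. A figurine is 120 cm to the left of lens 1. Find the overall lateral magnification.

Lens 1: 1/d_i1 = 1/(22.5) − 1/(120) = 0.03611, so d_i1 = 27.69 cm; m₁ = −d_i1/d_o1 = -0.2308.
d_o2 = 36.5 − (27.69) = 8.810 cm.
Lens 2: 1/d_i2 = 1/(21.7) − 1/(8.810) = -0.06742, so d_i2 = -14.83 cm; m₂ = −d_i2/d_o2 = +1.683.
m = m₁·m₂ = (-0.2308)(+1.683) = -0.388.

m = -0.388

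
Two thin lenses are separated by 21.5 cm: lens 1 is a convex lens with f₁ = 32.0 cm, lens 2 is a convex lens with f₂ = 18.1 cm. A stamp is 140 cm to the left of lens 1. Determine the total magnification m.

Lens 1: 1/d_i1 = 1/(32.0) − 1/(140) = 0.02411, so d_i1 = 41.48 cm; m₁ = −d_i1/d_o1 = -0.2963.
d_o2 = 21.5 − (41.48) = -19.98 cm (virtual object).
Lens 2: 1/d_i2 = 1/(18.1) − 1/(-19.98) = 0.1053, so d_i2 = 9.497 cm; m₂ = −d_i2/d_o2 = +0.4753.
m = m₁·m₂ = (-0.2963)(+0.4753) = -0.141.

m = -0.141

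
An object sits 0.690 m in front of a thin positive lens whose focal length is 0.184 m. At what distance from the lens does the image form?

Lens equation: 1/d_i = 1/f − 1/d_o = 1/(0.1840) − 1/(0.690) = 5.435 − 1.449 = 3.986, so d_i = 0.251 m.
The image is real, inverted and reduced, on the far side of the lens.

0.251 m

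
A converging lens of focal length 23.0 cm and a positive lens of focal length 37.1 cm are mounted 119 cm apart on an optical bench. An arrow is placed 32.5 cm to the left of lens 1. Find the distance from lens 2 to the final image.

465 cm

Lens 1: 1/d_i1 = 1/f₁ − 1/d_o1 = 1/(23.0) − 1/(32.5) = 0.01271, so d_i1 = 78.68 cm.
The intermediate image is 78.68 cm to the right of lens 1, which is 119 − (78.68) = 40.32 cm to the left of lens 2, so d_o2 = +40.32 cm.
Lens 2: 1/d_i2 = 1/f₂ − 1/d_o2 = 1/(37.1) − 1/(40.32) = 0.002153, so d_i2 = 465 cm.
The final image is real, 465 cm to the right of lens 2 (overall magnification ≈ 28).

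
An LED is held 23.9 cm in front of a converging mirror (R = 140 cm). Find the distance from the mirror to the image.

36.3 cm

f = R/2 = 140/2 = 70.00 cm.
Mirror equation: 1/q = 1/f − 1/p = 1/(70.00) − 1/(23.9) = 0.01429 − 0.04184 = -0.02756, so q = -36.3 cm.
The image is virtual, upright and enlarged, behind the mirror.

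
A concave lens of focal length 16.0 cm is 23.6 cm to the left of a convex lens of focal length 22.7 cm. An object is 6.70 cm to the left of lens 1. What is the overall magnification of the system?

f₁ = −16.0 cm (diverging).
Lens 1: 1/d_i1 = 1/(-16.0) − 1/(6.70) = -0.2118, so d_i1 = -4.722 cm; m₁ = −d_i1/d_o1 = +0.7048.
d_o2 = 23.6 − (-4.722) = 28.32 cm.
Lens 2: 1/d_i2 = 1/(22.7) − 1/(28.32) = 0.008742, so d_i2 = 114.4 cm; m₂ = −d_i2/d_o2 = -4.039.
m = m₁·m₂ = (+0.7048)(-4.039) = -2.85.

m = -2.85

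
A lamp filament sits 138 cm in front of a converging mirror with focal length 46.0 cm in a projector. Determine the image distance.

69.0 cm

Mirror equation: 1/s_i = 1/f − 1/s_o = 1/(46.00) − 1/(138) = 0.02174 − 0.007246 = 0.01449, so s_i = 69.0 cm.
The image is real, inverted and reduced, in front of the mirror.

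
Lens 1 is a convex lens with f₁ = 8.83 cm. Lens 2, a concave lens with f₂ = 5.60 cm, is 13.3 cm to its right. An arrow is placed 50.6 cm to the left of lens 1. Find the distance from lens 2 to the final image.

Lens 1: 1/d_i1 = 1/f₁ − 1/d_o1 = 1/(8.83) − 1/(50.6) = 0.09349, so d_i1 = 10.70 cm.
The intermediate image is 10.70 cm to the right of lens 1, which is 13.3 − (10.70) = 2.600 cm to the left of lens 2, so d_o2 = +2.600 cm.
Lens 2 is diverging, so f₂ = −5.60 cm.
Lens 2: 1/d_i2 = 1/f₂ − 1/d_o2 = 1/(-5.60) − 1/(2.600) = -0.5632, so d_i2 = -1.78 cm.
The final image is virtual, 1.78 cm to the left of lens 2 (overall magnification ≈ -0.14).

1.78 cm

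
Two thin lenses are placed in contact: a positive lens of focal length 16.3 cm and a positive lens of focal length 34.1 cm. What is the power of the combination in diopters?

P₁ = 1/f₁ = 1/(0.163 m) = +6.135 D; P₂ = 1/f₂ = 1/(0.341 m) = +2.933 D.
For thin lenses in contact, P = P₁ + P₂ = (+6.135) + (+2.933) = +9.07 D.

P = +9.07 D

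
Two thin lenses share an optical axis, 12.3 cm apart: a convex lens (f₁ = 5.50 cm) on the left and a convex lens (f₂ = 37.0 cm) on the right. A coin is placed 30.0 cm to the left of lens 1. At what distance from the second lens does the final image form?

6.55 cm

Lens 1: 1/d_i1 = 1/f₁ − 1/d_o1 = 1/(5.50) − 1/(30.0) = 0.1485, so d_i1 = 6.735 cm.
The intermediate image is 6.735 cm to the right of lens 1, which is 12.3 − (6.735) = 5.565 cm to the left of lens 2, so d_o2 = +5.565 cm.
Lens 2: 1/d_i2 = 1/f₂ − 1/d_o2 = 1/(37.0) − 1/(5.565) = -0.1527, so d_i2 = -6.55 cm.
The final image is virtual, 6.55 cm to the left of lens 2 (overall magnification ≈ -0.26).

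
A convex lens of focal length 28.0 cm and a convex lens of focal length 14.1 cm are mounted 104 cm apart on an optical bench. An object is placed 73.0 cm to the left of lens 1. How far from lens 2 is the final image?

Lens 1: 1/d_i1 = 1/f₁ − 1/d_o1 = 1/(28.0) − 1/(73.0) = 0.02202, so d_i1 = 45.42 cm.
The intermediate image is 45.42 cm to the right of lens 1, which is 104 − (45.42) = 58.58 cm to the left of lens 2, so d_o2 = +58.58 cm.
Lens 2: 1/d_i2 = 1/f₂ − 1/d_o2 = 1/(14.1) − 1/(58.58) = 0.05385, so d_i2 = 18.6 cm.
The final image is real, 18.6 cm to the right of lens 2 (overall magnification ≈ 0.20).

18.6 cm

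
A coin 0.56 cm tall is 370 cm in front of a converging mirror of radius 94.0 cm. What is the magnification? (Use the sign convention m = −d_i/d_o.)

m = -0.146

f = R/2 = 94.0/2 = 47.00 cm.
1/d_i = 1/f − 1/d_o = 1/(47.00) − 1/(370) = 0.01857, so d_i = 53.84 cm.
m = −d_i/d_o = −(53.84)/(370) = -0.146.
The image is real, inverted and reduced, in front of the mirror.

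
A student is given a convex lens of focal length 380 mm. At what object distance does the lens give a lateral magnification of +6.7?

323 mm

m = −d_i/d_o ⇒ d_i = −m·d_o.
1/f = 1/d_o + 1/d_i = 1/d_o − 1/(m·d_o) = (1 − 1/m)/d_o, so d_o = f(1 − 1/m) = (380.0)(1 − 1/(+6.7)) = 323 mm.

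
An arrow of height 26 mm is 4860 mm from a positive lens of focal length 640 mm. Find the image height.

1/d_i = 1/f − 1/d_o = 1/(640.0) − 1/(4860) = 0.001357, so d_i = 737.1 mm.
m = −d_i/d_o = -0.1517.
|h_i| = |m|·h_o = 0.1517 × 26 = 3.94 mm. The image is real, inverted and reduced, on the far side of the lens.

3.94 mm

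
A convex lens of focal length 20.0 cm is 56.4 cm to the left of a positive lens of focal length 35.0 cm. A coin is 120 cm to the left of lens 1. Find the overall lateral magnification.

m = -2.69

Lens 1: 1/d_i1 = 1/(20.0) − 1/(120) = 0.04167, so d_i1 = 24.00 cm; m₁ = −d_i1/d_o1 = -0.2000.
d_o2 = 56.4 − (24.00) = 32.40 cm.
Lens 2: 1/d_i2 = 1/(35.0) − 1/(32.40) = -0.002293, so d_i2 = -436.2 cm; m₂ = −d_i2/d_o2 = +13.46.
m = m₁·m₂ = (-0.2000)(+13.46) = -2.69.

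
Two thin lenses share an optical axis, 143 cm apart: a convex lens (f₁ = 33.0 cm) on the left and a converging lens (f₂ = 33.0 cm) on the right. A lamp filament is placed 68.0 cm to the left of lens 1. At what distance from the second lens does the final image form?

Lens 1: 1/d_i1 = 1/f₁ − 1/d_o1 = 1/(33.0) − 1/(68.0) = 0.01560, so d_i1 = 64.11 cm.
The intermediate image is 64.11 cm to the right of lens 1, which is 143 − (64.11) = 78.89 cm to the left of lens 2, so d_o2 = +78.89 cm.
Lens 2: 1/d_i2 = 1/f₂ − 1/d_o2 = 1/(33.0) − 1/(78.89) = 0.01763, so d_i2 = 56.7 cm.
The final image is real, 56.7 cm to the right of lens 2 (overall magnification ≈ 0.68).

56.7 cm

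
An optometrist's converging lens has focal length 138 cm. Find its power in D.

f = 138 cm = 1.38 m.
P = 1/f = 1/(1.38 m) = +0.725 D.

P = +0.725 D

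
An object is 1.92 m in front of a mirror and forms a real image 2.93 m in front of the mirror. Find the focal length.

Real image ⇒ d_i = +2.93 m.
1/f = 1/d_o + 1/d_i = 1/(1.92) + 1/(2.93) = 0.8621, so f = 1.16 m.
Since f is positive, the mirror is concave.

f = 1.16 m (concave)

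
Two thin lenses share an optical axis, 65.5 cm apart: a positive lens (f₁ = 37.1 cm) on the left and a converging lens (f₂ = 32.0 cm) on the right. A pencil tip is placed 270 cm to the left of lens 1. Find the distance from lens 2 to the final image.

Lens 1: 1/d_i1 = 1/f₁ − 1/d_o1 = 1/(37.1) − 1/(270) = 0.02325, so d_i1 = 43.01 cm.
The intermediate image is 43.01 cm to the right of lens 1, which is 65.5 − (43.01) = 22.49 cm to the left of lens 2, so d_o2 = +22.49 cm.
Lens 2: 1/d_i2 = 1/f₂ − 1/d_o2 = 1/(32.0) − 1/(22.49) = -0.01321, so d_i2 = -75.7 cm.
The final image is virtual, 75.7 cm to the left of lens 2 (overall magnification ≈ -0.54).

75.7 cm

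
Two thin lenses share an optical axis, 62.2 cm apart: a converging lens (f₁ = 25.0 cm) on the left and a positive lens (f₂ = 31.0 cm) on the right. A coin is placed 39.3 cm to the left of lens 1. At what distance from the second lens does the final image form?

5.38 cm

Lens 1: 1/d_i1 = 1/f₁ − 1/d_o1 = 1/(25.0) − 1/(39.3) = 0.01455, so d_i1 = 68.71 cm.
The intermediate image is 68.71 cm to the right of lens 1, which lies 6.510 cm to the right of lens 2 — a virtual object — so d_o2 = −6.510 cm.
Lens 2: 1/d_i2 = 1/f₂ − 1/d_o2 = 1/(31.0) − 1/(-6.510) = 0.1859, so d_i2 = 5.38 cm.
The final image is real, 5.38 cm to the right of lens 2 (overall magnification ≈ -1.4).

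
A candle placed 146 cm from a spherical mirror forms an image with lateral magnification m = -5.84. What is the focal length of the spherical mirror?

m = −d_i/d_o ⇒ d_i = −m·d_o = −(-5.84)·(146) = 852.6 cm.
1/f = 1/d_o + 1/d_i = 1/(146) + 1/(852.6) = 0.008022, so f = 125 cm.
Since f is positive, the spherical mirror is concave.

f = 125 cm (concave)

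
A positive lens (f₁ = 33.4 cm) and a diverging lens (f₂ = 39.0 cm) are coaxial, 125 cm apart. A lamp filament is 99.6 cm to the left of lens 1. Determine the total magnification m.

Lens 1: 1/d_i1 = 1/(33.4) − 1/(99.6) = 0.01990, so d_i1 = 50.25 cm; m₁ = −d_i1/d_o1 = -0.5045.
d_o2 = 125 − (50.25) = 74.75 cm.
f₂ = −39.0 cm (diverging).
Lens 2: 1/d_i2 = 1/(-39.0) − 1/(74.75) = -0.03902, so d_i2 = -25.63 cm; m₂ = −d_i2/d_o2 = +0.3429.
m = m₁·m₂ = (-0.5045)(+0.3429) = -0.173.

m = -0.173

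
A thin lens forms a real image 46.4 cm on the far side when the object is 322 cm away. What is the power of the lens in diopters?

P = +2.47 D

d_i = +46.4 cm.
1/f = 1/d_o + 1/d_i = 1/(322) + 1/(46.4) = 0.02466 cm⁻¹.
f = 40.56 cm = 0.4056 m, so P = 1/f = +2.47 D.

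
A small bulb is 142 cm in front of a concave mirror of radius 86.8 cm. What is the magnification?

f = R/2 = 86.8/2 = 43.40 cm.
1/d_i = 1/f − 1/d_o = 1/(43.40) − 1/(142) = 0.01600, so d_i = 62.50 cm.
m = −d_i/d_o = −(62.50)/(142) = -0.440.
The image is real, inverted and reduced, in front of the mirror.

m = -0.440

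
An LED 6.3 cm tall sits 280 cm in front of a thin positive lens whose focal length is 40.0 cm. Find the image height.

1.05 cm

1/d_i = 1/f − 1/d_o = 1/(40.00) − 1/(280) = 0.02143, so d_i = 46.67 cm.
m = −d_i/d_o = -0.1667.
|h_i| = |m|·h_o = 0.1667 × 6.3 = 1.05 cm. The image is real, inverted and reduced, on the far side of the lens.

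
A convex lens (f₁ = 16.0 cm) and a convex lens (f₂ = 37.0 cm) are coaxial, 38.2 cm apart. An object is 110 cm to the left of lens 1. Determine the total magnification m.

Lens 1: 1/d_i1 = 1/(16.0) − 1/(110) = 0.05341, so d_i1 = 18.72 cm; m₁ = −d_i1/d_o1 = -0.1702.
d_o2 = 38.2 − (18.72) = 19.48 cm.
Lens 2: 1/d_i2 = 1/(37.0) − 1/(19.48) = -0.02431, so d_i2 = -41.14 cm; m₂ = −d_i2/d_o2 = +2.112.
m = m₁·m₂ = (-0.1702)(+2.112) = -0.359.

m = -0.359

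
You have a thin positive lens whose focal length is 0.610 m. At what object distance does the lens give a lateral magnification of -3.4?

0.789 m

m = −d_i/d_o ⇒ d_i = −m·d_o.
1/f = 1/d_o + 1/d_i = 1/d_o − 1/(m·d_o) = (1 − 1/m)/d_o, so d_o = f(1 − 1/m) = (0.6100)(1 − 1/(-3.4)) = 0.789 m.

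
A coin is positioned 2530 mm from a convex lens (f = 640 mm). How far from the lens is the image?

Lens equation: 1/d_i = 1/f − 1/d_o = 1/(640.0) − 1/(2530) = 0.001563 − 0.0003953 = 0.001167, so d_i = 857 mm.
The image is real, inverted and reduced, on the far side of the lens.

857 mm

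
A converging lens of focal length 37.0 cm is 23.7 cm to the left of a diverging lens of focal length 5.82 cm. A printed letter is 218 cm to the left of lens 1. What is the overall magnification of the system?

m = +0.0791

Lens 1: 1/d_i1 = 1/(37.0) − 1/(218) = 0.02244, so d_i1 = 44.56 cm; m₁ = −d_i1/d_o1 = -0.2044.
d_o2 = 23.7 − (44.56) = -20.86 cm (virtual object).
f₂ = −5.82 cm (diverging).
Lens 2: 1/d_i2 = 1/(-5.82) − 1/(-20.86) = -0.1239, so d_i2 = -8.072 cm; m₂ = −d_i2/d_o2 = -0.3870.
m = m₁·m₂ = (-0.2044)(-0.3870) = +0.0791.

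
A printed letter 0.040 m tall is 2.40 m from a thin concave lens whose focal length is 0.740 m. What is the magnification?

m = +0.236

For a concave lens, f = -0.740 m.
1/d_i = 1/f − 1/d_o = 1/(-0.7400) − 1/(2.40) = -1.768, so d_i = -0.5656 m.
m = −d_i/d_o = −(-0.5656)/(2.40) = +0.236.
The image is virtual, upright and reduced, on the same side as the object.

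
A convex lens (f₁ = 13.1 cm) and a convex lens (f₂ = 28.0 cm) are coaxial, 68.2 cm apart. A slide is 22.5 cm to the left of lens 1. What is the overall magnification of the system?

m = +4.41

Lens 1: 1/d_i1 = 1/(13.1) − 1/(22.5) = 0.03189, so d_i1 = 31.36 cm; m₁ = −d_i1/d_o1 = -1.394.
d_o2 = 68.2 − (31.36) = 36.84 cm.
Lens 2: 1/d_i2 = 1/(28.0) − 1/(36.84) = 0.008570, so d_i2 = 116.7 cm; m₂ = −d_i2/d_o2 = -3.167.
m = m₁·m₂ = (-1.394)(-3.167) = +4.41.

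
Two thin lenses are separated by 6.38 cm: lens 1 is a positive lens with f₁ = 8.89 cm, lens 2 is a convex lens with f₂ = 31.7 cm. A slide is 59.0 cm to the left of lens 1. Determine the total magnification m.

Lens 1: 1/d_i1 = 1/(8.89) − 1/(59.0) = 0.09554, so d_i1 = 10.47 cm; m₁ = −d_i1/d_o1 = -0.1775.
d_o2 = 6.38 − (10.47) = -4.090 cm (virtual object).
Lens 2: 1/d_i2 = 1/(31.7) − 1/(-4.090) = 0.2760, so d_i2 = 3.623 cm; m₂ = −d_i2/d_o2 = +0.8857.
m = m₁·m₂ = (-0.1775)(+0.8857) = -0.157.

m = -0.157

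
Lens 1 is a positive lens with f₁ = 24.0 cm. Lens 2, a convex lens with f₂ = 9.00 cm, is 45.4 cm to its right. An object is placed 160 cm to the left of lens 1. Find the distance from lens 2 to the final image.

Lens 1: 1/d_i1 = 1/f₁ − 1/d_o1 = 1/(24.0) − 1/(160) = 0.03542, so d_i1 = 28.24 cm.
The intermediate image is 28.24 cm to the right of lens 1, which is 45.4 − (28.24) = 17.16 cm to the left of lens 2, so d_o2 = +17.16 cm.
Lens 2: 1/d_i2 = 1/f₂ − 1/d_o2 = 1/(9.00) − 1/(17.16) = 0.05284, so d_i2 = 18.9 cm.
The final image is real, 18.9 cm to the right of lens 2 (overall magnification ≈ 0.19).

18.9 cm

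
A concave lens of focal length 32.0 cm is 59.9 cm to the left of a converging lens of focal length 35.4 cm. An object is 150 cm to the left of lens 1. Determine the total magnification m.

f₁ = −32.0 cm (diverging).
Lens 1: 1/d_i1 = 1/(-32.0) − 1/(150) = -0.03792, so d_i1 = -26.37 cm; m₁ = −d_i1/d_o1 = +0.1758.
d_o2 = 59.9 − (-26.37) = 86.27 cm.
Lens 2: 1/d_i2 = 1/(35.4) − 1/(86.27) = 0.01666, so d_i2 = 60.03 cm; m₂ = −d_i2/d_o2 = -0.6959.
m = m₁·m₂ = (+0.1758)(-0.6959) = -0.122.

m = -0.122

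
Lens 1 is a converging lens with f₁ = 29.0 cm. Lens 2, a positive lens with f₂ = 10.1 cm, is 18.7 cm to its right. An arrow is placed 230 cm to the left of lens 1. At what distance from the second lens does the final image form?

Lens 1: 1/d_i1 = 1/f₁ − 1/d_o1 = 1/(29.0) − 1/(230) = 0.03013, so d_i1 = 33.18 cm.
The intermediate image is 33.18 cm to the right of lens 1, which lies 14.48 cm to the right of lens 2 — a virtual object — so d_o2 = −14.48 cm.
Lens 2: 1/d_i2 = 1/f₂ − 1/d_o2 = 1/(10.1) − 1/(-14.48) = 0.1681, so d_i2 = 5.95 cm.
The final image is real, 5.95 cm to the right of lens 2 (overall magnification ≈ -0.059).

5.95 cm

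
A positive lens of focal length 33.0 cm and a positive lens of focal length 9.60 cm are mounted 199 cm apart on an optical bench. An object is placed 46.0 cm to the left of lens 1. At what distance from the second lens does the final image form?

10.9 cm

Lens 1: 1/d_i1 = 1/f₁ − 1/d_o1 = 1/(33.0) − 1/(46.0) = 0.008564, so d_i1 = 116.8 cm.
The intermediate image is 116.8 cm to the right of lens 1, which is 199 − (116.8) = 82.20 cm to the left of lens 2, so d_o2 = +82.20 cm.
Lens 2: 1/d_i2 = 1/f₂ − 1/d_o2 = 1/(9.60) − 1/(82.20) = 0.09200, so d_i2 = 10.9 cm.
The final image is real, 10.9 cm to the right of lens 2 (overall magnification ≈ 0.34).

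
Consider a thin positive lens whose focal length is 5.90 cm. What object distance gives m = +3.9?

m = −d_i/d_o ⇒ d_i = −m·d_o.
1/f = 1/d_o + 1/d_i = 1/d_o − 1/(m·d_o) = (1 − 1/m)/d_o, so d_o = f(1 − 1/m) = (5.900)(1 − 1/(+3.9)) = 4.39 cm.

4.39 cm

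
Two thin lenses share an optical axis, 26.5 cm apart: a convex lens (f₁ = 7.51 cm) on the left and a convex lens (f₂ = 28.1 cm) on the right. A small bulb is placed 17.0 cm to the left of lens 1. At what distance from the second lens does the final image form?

24.4 cm

Lens 1: 1/d_i1 = 1/f₁ − 1/d_o1 = 1/(7.51) − 1/(17.0) = 0.07433, so d_i1 = 13.45 cm.
The intermediate image is 13.45 cm to the right of lens 1, which is 26.5 − (13.45) = 13.05 cm to the left of lens 2, so d_o2 = +13.05 cm.
Lens 2: 1/d_i2 = 1/f₂ − 1/d_o2 = 1/(28.1) − 1/(13.05) = -0.04104, so d_i2 = -24.4 cm.
The final image is virtual, 24.4 cm to the left of lens 2 (overall magnification ≈ -1.5).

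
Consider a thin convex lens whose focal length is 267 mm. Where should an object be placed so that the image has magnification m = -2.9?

359 mm

m = −d_i/d_o ⇒ d_i = −m·d_o.
1/f = 1/d_o + 1/d_i = 1/d_o − 1/(m·d_o) = (1 − 1/m)/d_o, so d_o = f(1 − 1/m) = (267.0)(1 − 1/(-2.9)) = 359 mm.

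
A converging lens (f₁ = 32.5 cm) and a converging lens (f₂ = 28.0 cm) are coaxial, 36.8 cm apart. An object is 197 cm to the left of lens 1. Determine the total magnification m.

Lens 1: 1/d_i1 = 1/(32.5) − 1/(197) = 0.02569, so d_i1 = 38.92 cm; m₁ = −d_i1/d_o1 = -0.1976.
d_o2 = 36.8 − (38.92) = -2.120 cm (virtual object).
Lens 2: 1/d_i2 = 1/(28.0) − 1/(-2.120) = 0.5074, so d_i2 = 1.971 cm; m₂ = −d_i2/d_o2 = +0.9296.
m = m₁·m₂ = (-0.1976)(+0.9296) = -0.184.

m = -0.184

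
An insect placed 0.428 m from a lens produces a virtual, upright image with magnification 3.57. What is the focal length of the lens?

m = −d_i/d_o ⇒ d_i = −m·d_o = −(+3.57)·(0.428) = -1.528 m.
1/f = 1/d_o + 1/d_i = 1/(0.428) + 1/(-1.528) = 1.682, so f = 0.595 m.
Since f is positive, the lens is converging.

f = 0.595 m (converging)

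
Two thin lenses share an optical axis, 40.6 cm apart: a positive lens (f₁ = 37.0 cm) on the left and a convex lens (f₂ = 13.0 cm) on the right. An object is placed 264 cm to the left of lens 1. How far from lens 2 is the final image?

2.05 cm

Lens 1: 1/d_i1 = 1/f₁ − 1/d_o1 = 1/(37.0) − 1/(264) = 0.02324, so d_i1 = 43.03 cm.
The intermediate image is 43.03 cm to the right of lens 1, which lies 2.430 cm to the right of lens 2 — a virtual object — so d_o2 = −2.430 cm.
Lens 2: 1/d_i2 = 1/f₂ − 1/d_o2 = 1/(13.0) − 1/(-2.430) = 0.4884, so d_i2 = 2.05 cm.
The final image is real, 2.05 cm to the right of lens 2 (overall magnification ≈ -0.14).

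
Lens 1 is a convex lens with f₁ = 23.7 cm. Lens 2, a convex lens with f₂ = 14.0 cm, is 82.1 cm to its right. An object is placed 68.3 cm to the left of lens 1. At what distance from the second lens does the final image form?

20.2 cm

Lens 1: 1/d_i1 = 1/f₁ − 1/d_o1 = 1/(23.7) − 1/(68.3) = 0.02755, so d_i1 = 36.29 cm.
The intermediate image is 36.29 cm to the right of lens 1, which is 82.1 − (36.29) = 45.81 cm to the left of lens 2, so d_o2 = +45.81 cm.
Lens 2: 1/d_i2 = 1/f₂ − 1/d_o2 = 1/(14.0) − 1/(45.81) = 0.04960, so d_i2 = 20.2 cm.
The final image is real, 20.2 cm to the right of lens 2 (overall magnification ≈ 0.23).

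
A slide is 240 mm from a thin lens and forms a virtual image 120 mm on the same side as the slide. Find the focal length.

f = -240 mm (diverging)

Virtual image ⇒ d_i = −120 mm.
1/f = 1/d_o + 1/d_i = 1/(240) + 1/(-120) = -0.004167, so f = -240 mm.
Since f is negative, the thin lens is diverging.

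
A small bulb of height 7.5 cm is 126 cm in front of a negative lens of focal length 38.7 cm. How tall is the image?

For a negative lens, f = -38.7 cm.
1/d_i = 1/f − 1/d_o = 1/(-38.70) − 1/(126) = -0.03378, so d_i = -29.61 cm.
m = −d_i/d_o = +0.2350.
|h_i| = |m|·h_o = 0.2350 × 7.5 = 1.76 cm. The image is virtual, upright and reduced, on the same side as the object.

1.76 cm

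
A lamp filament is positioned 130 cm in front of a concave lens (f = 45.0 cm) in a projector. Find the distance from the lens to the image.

33.4 cm

For a concave lens, f = -45.0 cm.
Lens equation: 1/d_i = 1/f − 1/d_o = 1/(-45.00) − 1/(130) = -0.02222 − 0.007692 = -0.02991, so d_i = -33.4 cm.
The image is virtual, upright and reduced, on the same side as the object.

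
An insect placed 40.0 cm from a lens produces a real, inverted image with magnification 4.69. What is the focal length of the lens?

f = 33.0 cm (converging)

m = −d_i/d_o ⇒ d_i = −m·d_o = −(-4.69)·(40.0) = 187.6 cm.
1/f = 1/d_o + 1/d_i = 1/(40.0) + 1/(187.6) = 0.03033, so f = 33.0 cm.
Since f is positive, the lens is converging.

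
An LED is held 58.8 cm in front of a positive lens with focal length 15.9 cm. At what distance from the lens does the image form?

21.8 cm

Thin-lens equation: 1/v = 1/f − 1/u = 1/(15.90) − 1/(58.8) = 0.06289 − 0.01701 = 0.04589, so v = 21.8 cm.
The image is real, inverted and reduced, on the far side of the lens.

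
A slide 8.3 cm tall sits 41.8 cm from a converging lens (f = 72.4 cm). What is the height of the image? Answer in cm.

1/d_i = 1/f − 1/d_o = 1/(72.40) − 1/(41.8) = -0.01011, so d_i = -98.90 cm.
m = −d_i/d_o = +2.366.
|h_i| = |m|·h_o = 2.366 × 8.3 = 19.6 cm. The image is virtual, upright and enlarged, on the same side as the object.

19.6 cm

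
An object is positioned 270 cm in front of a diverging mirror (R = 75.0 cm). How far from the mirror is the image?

32.9 cm

f = R/2 = 75.0/2 = 37.50 cm; for a diverging mirror, f = -37.50 cm.
Mirror equation: 1/s_i = 1/f − 1/s_o = 1/(-37.50) − 1/(270) = -0.02667 − 0.003704 = -0.03037, so s_i = -32.9 cm.
The image is virtual, upright and reduced, behind the mirror.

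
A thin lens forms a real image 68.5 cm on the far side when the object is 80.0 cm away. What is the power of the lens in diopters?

P = +2.71 D

d_i = +68.5 cm.
1/f = 1/d_o + 1/d_i = 1/(80.0) + 1/(68.5) = 0.02710 cm⁻¹.
f = 36.90 cm = 0.3690 m, so P = 1/f = +2.71 D.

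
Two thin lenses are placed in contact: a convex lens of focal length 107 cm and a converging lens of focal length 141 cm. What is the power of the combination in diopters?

P = +1.64 D

P₁ = 1/f₁ = 1/(1.07 m) = +0.9346 D; P₂ = 1/f₂ = 1/(1.41 m) = +0.7092 D.
For thin lenses in contact, P = P₁ + P₂ = (+0.9346) + (+0.7092) = +1.64 D.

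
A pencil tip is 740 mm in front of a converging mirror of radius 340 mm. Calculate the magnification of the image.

f = R/2 = 340/2 = 170.0 mm.
1/d_i = 1/f − 1/d_o = 1/(170.0) − 1/(740) = 0.004531, so d_i = 220.7 mm.
m = −d_i/d_o = −(220.7)/(740) = -0.298.
The image is real, inverted and reduced, in front of the mirror.

m = -0.298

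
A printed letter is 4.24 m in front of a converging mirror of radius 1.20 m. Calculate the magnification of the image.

f = R/2 = 1.20/2 = 0.6000 m.
1/d_i = 1/f − 1/d_o = 1/(0.6000) − 1/(4.24) = 1.431, so d_i = 0.6989 m.
m = −d_i/d_o = −(0.6989)/(4.24) = -0.165.
The image is real, inverted and reduced, in front of the mirror.

m = -0.165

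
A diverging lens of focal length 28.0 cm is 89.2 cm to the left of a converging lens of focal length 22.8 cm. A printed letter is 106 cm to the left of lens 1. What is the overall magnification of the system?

m = -0.0538

f₁ = −28.0 cm (diverging).
Lens 1: 1/d_i1 = 1/(-28.0) − 1/(106) = -0.04515, so d_i1 = -22.15 cm; m₁ = −d_i1/d_o1 = +0.2090.
d_o2 = 89.2 − (-22.15) = 111.3 cm.
Lens 2: 1/d_i2 = 1/(22.8) − 1/(111.3) = 0.03487, so d_i2 = 28.67 cm; m₂ = −d_i2/d_o2 = -0.2576.
m = m₁·m₂ = (+0.2090)(-0.2576) = -0.0538.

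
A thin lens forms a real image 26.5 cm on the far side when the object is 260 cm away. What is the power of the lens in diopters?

P = +4.16 D

d_i = +26.5 cm.
1/f = 1/d_o + 1/d_i = 1/(260) + 1/(26.5) = 0.04158 cm⁻¹.
f = 24.05 cm = 0.2405 m, so P = 1/f = +4.16 D.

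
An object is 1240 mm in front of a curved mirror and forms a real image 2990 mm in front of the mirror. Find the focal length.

Real image ⇒ d_i = +2990 mm.
1/f = 1/d_o + 1/d_i = 1/(1240) + 1/(2990) = 0.001141, so f = 877 mm.
Since f is positive, the curved mirror is concave.

f = 877 mm (concave)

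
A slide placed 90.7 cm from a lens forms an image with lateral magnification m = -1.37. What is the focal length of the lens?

m = −d_i/d_o ⇒ d_i = −m·d_o = −(-1.37)·(90.7) = 124.3 cm.
1/f = 1/d_o + 1/d_i = 1/(90.7) + 1/(124.3) = 0.01907, so f = 52.4 cm.
Since f is positive, the lens is converging.

f = 52.4 cm (converging)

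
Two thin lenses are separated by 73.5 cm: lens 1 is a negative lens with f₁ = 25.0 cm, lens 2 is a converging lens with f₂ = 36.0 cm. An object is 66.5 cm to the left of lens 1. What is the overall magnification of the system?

f₁ = −25.0 cm (diverging).
Lens 1: 1/d_i1 = 1/(-25.0) − 1/(66.5) = -0.05504, so d_i1 = -18.17 cm; m₁ = −d_i1/d_o1 = +0.2732.
d_o2 = 73.5 − (-18.17) = 91.67 cm.
Lens 2: 1/d_i2 = 1/(36.0) − 1/(91.67) = 0.01687, so d_i2 = 59.28 cm; m₂ = −d_i2/d_o2 = -0.6467.
m = m₁·m₂ = (+0.2732)(-0.6467) = -0.177.

m = -0.177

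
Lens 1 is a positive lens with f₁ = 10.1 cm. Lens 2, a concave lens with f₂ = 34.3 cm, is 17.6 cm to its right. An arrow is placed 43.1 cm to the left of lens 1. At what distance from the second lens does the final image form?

3.91 cm

Lens 1: 1/d_i1 = 1/f₁ − 1/d_o1 = 1/(10.1) − 1/(43.1) = 0.07581, so d_i1 = 13.19 cm.
The intermediate image is 13.19 cm to the right of lens 1, which is 17.6 − (13.19) = 4.410 cm to the left of lens 2, so d_o2 = +4.410 cm.
Lens 2 is diverging, so f₂ = −34.3 cm.
Lens 2: 1/d_i2 = 1/f₂ − 1/d_o2 = 1/(-34.3) − 1/(4.410) = -0.2559, so d_i2 = -3.91 cm.
The final image is virtual, 3.91 cm to the left of lens 2 (overall magnification ≈ -0.27).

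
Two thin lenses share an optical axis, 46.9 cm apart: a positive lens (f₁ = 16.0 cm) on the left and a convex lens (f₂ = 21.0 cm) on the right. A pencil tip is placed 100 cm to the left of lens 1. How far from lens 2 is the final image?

Lens 1: 1/d_i1 = 1/f₁ − 1/d_o1 = 1/(16.0) − 1/(100) = 0.05250, so d_i1 = 19.05 cm.
The intermediate image is 19.05 cm to the right of lens 1, which is 46.9 − (19.05) = 27.85 cm to the left of lens 2, so d_o2 = +27.85 cm.
Lens 2: 1/d_i2 = 1/f₂ − 1/d_o2 = 1/(21.0) − 1/(27.85) = 0.01171, so d_i2 = 85.4 cm.
The final image is real, 85.4 cm to the right of lens 2 (overall magnification ≈ 0.58).

85.4 cm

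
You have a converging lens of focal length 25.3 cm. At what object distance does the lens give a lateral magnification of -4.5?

30.9 cm

m = −d_i/d_o ⇒ d_i = −m·d_o.
1/f = 1/d_o + 1/d_i = 1/d_o − 1/(m·d_o) = (1 − 1/m)/d_o, so d_o = f(1 − 1/m) = (25.30)(1 − 1/(-4.5)) = 30.9 cm.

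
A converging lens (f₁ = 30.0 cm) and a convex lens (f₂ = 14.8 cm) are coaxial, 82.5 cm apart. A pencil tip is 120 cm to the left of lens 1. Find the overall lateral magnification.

Lens 1: 1/d_i1 = 1/(30.0) − 1/(120) = 0.02500, so d_i1 = 40.00 cm; m₁ = −d_i1/d_o1 = -0.3333.
d_o2 = 82.5 − (40.00) = 42.50 cm.
Lens 2: 1/d_i2 = 1/(14.8) − 1/(42.50) = 0.04404, so d_i2 = 22.71 cm; m₂ = −d_i2/d_o2 = -0.5343.
m = m₁·m₂ = (-0.3333)(-0.5343) = +0.178.

m = +0.178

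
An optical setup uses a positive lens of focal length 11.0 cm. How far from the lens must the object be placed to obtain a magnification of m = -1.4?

m = −d_i/d_o ⇒ d_i = −m·d_o.
1/f = 1/d_o + 1/d_i = 1/d_o − 1/(m·d_o) = (1 − 1/m)/d_o, so d_o = f(1 − 1/m) = (11.00)(1 − 1/(-1.4)) = 18.9 cm.

18.9 cm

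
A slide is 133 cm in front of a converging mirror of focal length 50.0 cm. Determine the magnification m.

1/d_i = 1/f − 1/d_o = 1/(50.00) − 1/(133) = 0.01248, so d_i = 80.12 cm.
m = −d_i/d_o = −(80.12)/(133) = -0.602.
The image is real, inverted and reduced, in front of the mirror.

m = -0.602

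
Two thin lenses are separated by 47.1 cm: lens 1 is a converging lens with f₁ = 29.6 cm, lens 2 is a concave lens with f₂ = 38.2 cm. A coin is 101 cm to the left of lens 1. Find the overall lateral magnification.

m = -0.365

Lens 1: 1/d_i1 = 1/(29.6) − 1/(101) = 0.02388, so d_i1 = 41.87 cm; m₁ = −d_i1/d_o1 = -0.4146.
d_o2 = 47.1 − (41.87) = 5.230 cm.
f₂ = −38.2 cm (diverging).
Lens 2: 1/d_i2 = 1/(-38.2) − 1/(5.230) = -0.2174, so d_i2 = -4.600 cm; m₂ = −d_i2/d_o2 = +0.8796.
m = m₁·m₂ = (-0.4146)(+0.8796) = -0.365.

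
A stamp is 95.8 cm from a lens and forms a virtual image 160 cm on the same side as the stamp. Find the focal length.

f = 239 cm (converging)

Virtual image ⇒ d_i = −160 cm.
1/f = 1/d_o + 1/d_i = 1/(95.8) + 1/(-160) = 0.004188, so f = 239 cm.
Since f is positive, the lens is converging.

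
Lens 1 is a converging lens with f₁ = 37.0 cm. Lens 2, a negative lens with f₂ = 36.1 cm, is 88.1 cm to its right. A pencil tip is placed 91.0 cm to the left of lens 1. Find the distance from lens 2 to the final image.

Lens 1: 1/d_i1 = 1/f₁ − 1/d_o1 = 1/(37.0) − 1/(91.0) = 0.01604, so d_i1 = 62.35 cm.
The intermediate image is 62.35 cm to the right of lens 1, which is 88.1 − (62.35) = 25.75 cm to the left of lens 2, so d_o2 = +25.75 cm.
Lens 2 is diverging, so f₂ = −36.1 cm.
Lens 2: 1/d_i2 = 1/f₂ − 1/d_o2 = 1/(-36.1) − 1/(25.75) = -0.06654, so d_i2 = -15.0 cm.
The final image is virtual, 15.0 cm to the left of lens 2 (overall magnification ≈ -0.40).

15.0 cm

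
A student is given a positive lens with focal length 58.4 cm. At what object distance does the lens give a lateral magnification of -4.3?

72.0 cm

m = −d_i/d_o ⇒ d_i = −m·d_o.
1/f = 1/d_o + 1/d_i = 1/d_o − 1/(m·d_o) = (1 − 1/m)/d_o, so d_o = f(1 − 1/m) = (58.40)(1 − 1/(-4.3)) = 72.0 cm.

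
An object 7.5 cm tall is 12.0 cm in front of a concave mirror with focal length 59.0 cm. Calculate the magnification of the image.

m = +1.26

1/d_i = 1/f − 1/d_o = 1/(59.00) − 1/(12.0) = -0.06638, so d_i = -15.06 cm.
m = −d_i/d_o = −(-15.06)/(12.0) = +1.26.
The image is virtual, upright and enlarged, behind the mirror.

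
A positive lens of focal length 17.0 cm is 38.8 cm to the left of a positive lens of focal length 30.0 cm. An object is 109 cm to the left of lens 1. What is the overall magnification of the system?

m = -0.489

Lens 1: 1/d_i1 = 1/(17.0) − 1/(109) = 0.04965, so d_i1 = 20.14 cm; m₁ = −d_i1/d_o1 = -0.1848.
d_o2 = 38.8 − (20.14) = 18.66 cm.
Lens 2: 1/d_i2 = 1/(30.0) − 1/(18.66) = -0.02026, so d_i2 = -49.37 cm; m₂ = −d_i2/d_o2 = +2.646.
m = m₁·m₂ = (-0.1848)(+2.646) = -0.489.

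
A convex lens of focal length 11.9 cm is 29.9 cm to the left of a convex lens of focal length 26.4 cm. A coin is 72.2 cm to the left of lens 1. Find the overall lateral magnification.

Lens 1: 1/d_i1 = 1/(11.9) − 1/(72.2) = 0.07018, so d_i1 = 14.25 cm; m₁ = −d_i1/d_o1 = -0.1974.
d_o2 = 29.9 − (14.25) = 15.65 cm.
Lens 2: 1/d_i2 = 1/(26.4) − 1/(15.65) = -0.02602, so d_i2 = -38.43 cm; m₂ = −d_i2/d_o2 = +2.456.
m = m₁·m₂ = (-0.1974)(+2.456) = -0.485.

m = -0.485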